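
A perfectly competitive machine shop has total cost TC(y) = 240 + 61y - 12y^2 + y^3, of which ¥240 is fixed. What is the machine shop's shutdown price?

Short-run supply begins at min AVC. From VC = 61y - 12y^2 + y^3, AVC = 61 - 12y + y^2.
At the minimum of AVC, MC = AVC. MC = 61 - 24y + 3y^2; setting MC = AVC gives 2y^2 - 12y = 0, so y = 6. min AVC = 25.
So the shutdown price is ¥25.

¥25 per unit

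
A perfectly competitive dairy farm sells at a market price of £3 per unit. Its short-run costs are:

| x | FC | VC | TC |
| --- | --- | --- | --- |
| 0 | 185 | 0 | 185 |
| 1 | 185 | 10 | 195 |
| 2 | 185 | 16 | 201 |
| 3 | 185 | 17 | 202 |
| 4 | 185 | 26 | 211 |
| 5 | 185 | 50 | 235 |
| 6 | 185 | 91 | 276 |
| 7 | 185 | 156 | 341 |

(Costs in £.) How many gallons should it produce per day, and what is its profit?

Profit at each row (π = 3x − TC): x=0: -185; x=1: -192; x=2: -195; x=3: -193; x=4: -199; x=5: -220; x=6: -258; x=7: -320.
Profit is highest at x = 0. Equivalently, the lowest AVC in the table is 17/3 ≈ £5.67 at x = 3, and P = £3 falls below it — price never covers variable cost, so the firm shuts down and loses only its fixed cost.

x = 0 (shut down); profit = -£185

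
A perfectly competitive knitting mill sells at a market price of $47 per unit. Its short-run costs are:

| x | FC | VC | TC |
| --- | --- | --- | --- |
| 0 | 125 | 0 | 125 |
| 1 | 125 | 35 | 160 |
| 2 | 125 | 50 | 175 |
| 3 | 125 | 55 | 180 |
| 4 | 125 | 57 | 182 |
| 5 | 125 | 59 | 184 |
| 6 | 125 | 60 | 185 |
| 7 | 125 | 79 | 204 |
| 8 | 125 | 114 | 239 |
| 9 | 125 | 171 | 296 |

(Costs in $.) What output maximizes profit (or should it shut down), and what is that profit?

Tabulate TR − TC: x=0: -125; x=1: -113; x=2: -81; x=3: -39; x=4: 6; x=5: 51; x=6: 97; x=7: 125; x=8: 137; x=9: 127.
Profit is maximized at x = 8. AVC there is 114/8 = $14.25 ≤ P, so producing beats shutting down (which would give -$125).

x = 8; profit = $137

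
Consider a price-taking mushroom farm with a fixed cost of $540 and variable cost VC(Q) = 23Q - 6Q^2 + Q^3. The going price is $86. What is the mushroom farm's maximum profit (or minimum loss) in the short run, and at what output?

Profit = -$148 at Q = 7

AVC = 23 - 6Q + Q^2 has its minimum $14 at Q = 3; price $86 clears that bar, so the firm operates.
With MC = 23 - 12Q + 3Q^2, P = MC on the upward-sloping part at Q* = 7.
TR = 86·7 = 602. TC = 540 + 210 = 750. Profit = 602 − 750 = -$148.
Shutting down would mean losing the fixed cost of $540, so operating at a loss of $148 is better by $392.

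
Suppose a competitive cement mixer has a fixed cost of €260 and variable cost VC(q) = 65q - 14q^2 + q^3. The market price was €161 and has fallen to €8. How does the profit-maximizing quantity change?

AVC = 65 - 14q + q^2, minimized at q = 7 where min AVC = €16. MC = 65 - 28q + 3q^2.
With P = €161 above the shutdown price, P = MC gives q = 12.
At P = €8 < min AVC = €16, price no longer covers variable cost at any output, so the firm shuts down: q = 0.

Output falls from 12 to 0 (the firm shuts down)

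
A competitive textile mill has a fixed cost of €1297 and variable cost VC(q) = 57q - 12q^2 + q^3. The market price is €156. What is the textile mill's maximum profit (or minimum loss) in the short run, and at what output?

AVC = 57 - 12q + q^2 has its minimum €21 at q = 6; price €156 clears that bar, so the firm operates.
MC = 57 - 24q + 3q^2. Setting P = MC and taking the root on the rising branch gives q* = 11.
TR = 156·11 = 1716. TC = 1297 + 506 = 1803. Profit = 1716 − 1803 = -€87.
By producing, the firm covers all variable cost plus €1210 of fixed cost; shutting down would lose the full €1297.

Profit = -€87 at q = 11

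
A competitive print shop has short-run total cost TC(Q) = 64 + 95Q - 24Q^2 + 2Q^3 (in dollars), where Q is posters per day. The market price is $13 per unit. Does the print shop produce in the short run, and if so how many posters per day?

Strip out fixed cost: VC = 95Q - 24Q^2 + 2Q^3. Then AVC = 95 - 24Q + 2Q^2 and MC = 95 - 48Q + 6Q^2.
AVC is minimized where dAVC/dQ = -24 + 4Q = 0, at Q = 6; min AVC = 95 - 24·6 + 2·6^2 = $23.
P = $13 lies below min AVC = $23; no output level covers variable cost.
The firm minimizes its loss by shutting down and losing only its fixed cost of $64.

Shut down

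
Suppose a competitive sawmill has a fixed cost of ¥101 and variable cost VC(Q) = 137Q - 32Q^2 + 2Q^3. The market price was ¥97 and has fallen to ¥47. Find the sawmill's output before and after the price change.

Output falls from 10 to 9

MC = 137 - 64Q + 6Q^2; the shutdown threshold is min AVC = ¥9 (at Q = 8).
With P = ¥97 above the shutdown price, P = MC gives Q = 10.
At P = ¥47 ≥ min AVC, set P = MC: Q = 9. The firm stays open but cuts output.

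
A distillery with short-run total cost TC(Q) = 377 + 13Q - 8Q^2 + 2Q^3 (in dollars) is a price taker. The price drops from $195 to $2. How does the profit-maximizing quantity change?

Output falls from 7 to 0 (the firm shuts down)

MC = 13 - 16Q + 6Q^2; the shutdown threshold is min AVC = $5 (at Q = 2).
With P = $195 above the shutdown price, P = MC gives Q = 7.
At P = $2 < min AVC = $5, price no longer covers variable cost at any output, so the firm shuts down: Q = 0.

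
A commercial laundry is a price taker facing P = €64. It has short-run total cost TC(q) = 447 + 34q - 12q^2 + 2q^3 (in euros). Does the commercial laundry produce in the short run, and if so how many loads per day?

Variable cost is VC = 34q - 12q^2 + 2q^3, so AVC = VC/q = 34 - 12q + 2q^2 and MC = dTC/dq = 34 - 24q + 6q^2.
AVC is minimized where dAVC/dq = -12 + 4q = 0, at q = 3; min AVC = 34 - 12·3 + 2·3^2 = €16.
Since P = €64 ≥ min AVC = €16, price covers variable cost and the firm should produce.
Solving P = MC: -30 - 24q + 6q^2 = 0 ⇒ q = -1 or 5. On the upward-sloping branch, q* = 5.
Check: AVC at q = 5 is €24 ≤ P, so revenue covers variable cost.
Profit = P·q − TC = 64·5 − 567 = -€247, a loss, but smaller than the €447 fixed cost the firm would lose by shutting down.

Produce at q = 5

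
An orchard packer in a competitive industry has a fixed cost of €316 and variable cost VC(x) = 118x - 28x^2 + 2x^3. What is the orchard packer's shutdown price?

The firm shuts down when price falls below the minimum of average variable cost. AVC = VC/x = 118 - 28x + 2x^2.
At the minimum of AVC, MC = AVC. MC = 118 - 56x + 6x^2; setting MC = AVC gives 4x^2 - 28x = 0, so x = 7. min AVC = 20.
For P < €20 the firm produces nothing.

€20 per unit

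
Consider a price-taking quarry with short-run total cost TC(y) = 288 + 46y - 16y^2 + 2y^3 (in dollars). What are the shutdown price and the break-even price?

Shutdown price = $14; break-even price = $70

AVC = 46 - 16y + 2y^2; minimized at y = 4, giving min AVC = $14. That is the shutdown price.
ATC = 288/y + 46 - 16y + 2y^2. Setting dATC/dy = −288/y^2 − 16 + 4y = 0 gives y = 6 (since 4·6^3 − 16·6^2 = 288).
min ATC = 288/6 + 46 − 16·6 + 2·6^2 = $70. That is the break-even price.
Between these two prices the firm operates at a loss; above $70 it earns a profit.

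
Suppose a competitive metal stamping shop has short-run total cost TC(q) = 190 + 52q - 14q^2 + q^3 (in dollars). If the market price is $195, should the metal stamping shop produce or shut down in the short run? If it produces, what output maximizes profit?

Produce at q = 13

Variable cost is VC = 52q - 14q^2 + q^3, so AVC = VC/q = 52 - 14q + q^2 and MC = dTC/dq = 52 - 28q + 3q^2.
AVC is minimized where dAVC/dq = -14 + 2q = 0, at q = 7; min AVC = 52 - 14·7 + 7^2 = $3.
P = $195 exceeds min AVC = $3, so the firm stays open.
P = MC gives -143 - 28q + 3q^2 = 0, with roots -11/3 and 13. Take the larger (rising MC): q* = 13.
Check: AVC at q = 13 is $39 ≤ P, so revenue covers variable cost.
Profit = P·q − TC = 195·13 − 697 = $1838.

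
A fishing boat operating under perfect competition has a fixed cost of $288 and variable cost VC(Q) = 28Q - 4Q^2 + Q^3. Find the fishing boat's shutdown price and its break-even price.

Shutdown price = $24; break-even price = $88

Shutdown price = min AVC. AVC = 28 - 4Q + Q^2, with vertex at Q = 2 and minimum $24.
ATC = 288/Q + 28 - 4Q + Q^2. Setting dATC/dQ = −288/Q^2 − 4 + 2Q = 0 gives Q = 6 (since 2·6^3 − 4·6^2 = 288).
min ATC = 288/6 + 28 − 4·6 + 6^2 = $88. That is the break-even price.
Between these two prices the firm operates at a loss; above $88 it earns a profit.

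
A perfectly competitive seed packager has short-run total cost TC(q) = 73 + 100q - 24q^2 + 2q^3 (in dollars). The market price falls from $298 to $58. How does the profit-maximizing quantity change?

MC = 100 - 48q + 6q^2; the shutdown threshold is min AVC = $28 (at q = 6).
With P = $298 above the shutdown price, P = MC gives q = 11.
At P = $58 ≥ min AVC, set P = MC: q = 7. The firm stays open but cuts output.

Output falls from 11 to 7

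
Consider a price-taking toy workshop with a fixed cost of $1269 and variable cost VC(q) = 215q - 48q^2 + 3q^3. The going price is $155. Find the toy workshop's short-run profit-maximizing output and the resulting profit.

Profit = -$69 at q = 10

AVC = 215 - 48q + 3q^2 has its minimum $23 at q = 8; price $155 clears that bar, so the firm operates.
With MC = 215 - 96q + 9q^2, P = MC on the upward-sloping part at q* = 10.
TR = 155·10 = 1550. TC = 1269 + 350 = 1619. Profit = 1550 − 1619 = -$69.
By producing, the firm covers all variable cost plus $1200 of fixed cost; shutting down would lose the full $1269.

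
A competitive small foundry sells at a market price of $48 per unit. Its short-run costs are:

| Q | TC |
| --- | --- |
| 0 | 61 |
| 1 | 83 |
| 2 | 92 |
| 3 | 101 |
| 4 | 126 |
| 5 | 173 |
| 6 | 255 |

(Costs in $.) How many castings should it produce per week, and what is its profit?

Q = 5; profit = $67

Tabulate TR − TC: Q=0: -61; Q=1: -35; Q=2: 4; Q=3: 43; Q=4: 66; Q=5: 67; Q=6: 33.
Profit is maximized at Q = 5. AVC there is 112/5 = $22.40 ≤ P, so producing beats shutting down (which would give -$61).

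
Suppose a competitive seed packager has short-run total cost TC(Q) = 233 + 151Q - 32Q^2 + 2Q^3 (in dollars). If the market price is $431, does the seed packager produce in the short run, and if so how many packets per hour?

Variable cost is VC = 151Q - 32Q^2 + 2Q^3, so AVC = VC/Q = 151 - 32Q + 2Q^2 and MC = dTC/dQ = 151 - 64Q + 6Q^2.
AVC is minimized where dAVC/dQ = -32 + 4Q = 0, at Q = 8; min AVC = 151 - 32·8 + 2·8^2 = $23.
Because $431 ≥ $23, revenue can cover variable cost; the firm operates.
Set P = MC: 431 = 151 - 64Q + 6Q^2 → -280 - 64Q + 6Q^2 = 0. The roots are Q = -10/3 and Q = 14; the profit-maximizing output is on the rising part of MC, so Q* = 14.
Check: AVC at Q = 14 is $95 ≤ P, so revenue covers variable cost.
Profit = P·Q − TC = 431·14 − 1563 = $4471.

Produce at Q = 14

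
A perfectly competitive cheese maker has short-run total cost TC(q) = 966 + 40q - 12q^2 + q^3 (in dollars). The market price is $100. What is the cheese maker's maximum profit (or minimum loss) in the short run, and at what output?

AVC = 40 - 12q + q^2 has its minimum $4 at q = 6; price $100 clears that bar, so the firm operates.
With MC = 40 - 24q + 3q^2, P = MC on the upward-sloping part at q* = 10.
TR = 100·10 = 1000. TC = 966 + 200 = 1166. Profit = 1000 − 1166 = -$166.
Shutting down would mean losing the fixed cost of $966, so operating at a loss of $166 is better by $800.

Profit = -$166 at q = 10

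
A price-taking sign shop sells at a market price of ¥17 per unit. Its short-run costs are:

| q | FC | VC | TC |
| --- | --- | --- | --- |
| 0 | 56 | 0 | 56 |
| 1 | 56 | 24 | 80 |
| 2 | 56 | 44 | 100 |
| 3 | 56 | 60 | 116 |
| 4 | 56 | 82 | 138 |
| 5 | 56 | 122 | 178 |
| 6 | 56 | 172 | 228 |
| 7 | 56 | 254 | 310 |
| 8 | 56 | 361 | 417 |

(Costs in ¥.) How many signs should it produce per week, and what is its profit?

Tabulate TR − TC: q=0: -56; q=1: -63; q=2: -66; q=3: -65; q=4: -70; q=5: -93; q=6: -126; q=7: -191; q=8: -281.
Profit is highest at q = 0. Equivalently, the lowest AVC in the table is 60/3 ≈ ¥20 at q = 3, and P = ¥17 falls below it — price never covers variable cost, so the firm shuts down and loses only its fixed cost.

q = 0 (shut down); profit = -¥56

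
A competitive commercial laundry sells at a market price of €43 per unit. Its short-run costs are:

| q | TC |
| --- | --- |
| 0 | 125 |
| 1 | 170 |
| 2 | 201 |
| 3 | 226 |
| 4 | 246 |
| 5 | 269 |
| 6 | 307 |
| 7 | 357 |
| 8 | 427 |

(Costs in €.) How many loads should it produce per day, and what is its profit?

q = 6; profit = -€49

Compute π = P·q − TC at each output: q=0: -125; q=1: -127; q=2: -115; q=3: -97; q=4: -74; q=5: -54; q=6: -49; q=7: -56; q=8: -83.
Profit is maximized at q = 6. AVC there is 182/6 = €30.33 ≤ P, so producing beats shutting down (which would give -€125).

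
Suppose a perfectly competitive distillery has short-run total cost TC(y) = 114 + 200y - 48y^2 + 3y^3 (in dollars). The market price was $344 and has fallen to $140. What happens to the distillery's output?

Output falls from 12 to 10

MC = 200 - 96y + 9y^2; the shutdown threshold is min AVC = $8 (at y = 8).
With P = $344 above the shutdown price, P = MC gives y = 12.
At P = $140 ≥ min AVC, set P = MC: y = 10. The firm stays open but cuts output.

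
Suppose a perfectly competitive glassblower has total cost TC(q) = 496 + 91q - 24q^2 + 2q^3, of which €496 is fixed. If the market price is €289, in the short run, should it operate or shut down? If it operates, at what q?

Variable cost is VC = 91q - 24q^2 + 2q^3, so AVC = VC/q = 91 - 24q + 2q^2 and MC = dTC/dq = 91 - 48q + 6q^2.
The AVC parabola has its vertex at q = 24/4 = 6, where AVC = 91 - 24·6 + 2·6^2 = €19.
Because €289 ≥ €19, revenue can cover variable cost; the firm operates.
Solving P = MC: -198 - 48q + 6q^2 = 0 ⇒ q = -3 or 11. On the upward-sloping branch, q* = 11.
Check: AVC at q = 11 is €69 ≤ P, so revenue covers variable cost.
Profit = P·q − TC = 289·11 − 1255 = €1924.

Produce at q = 11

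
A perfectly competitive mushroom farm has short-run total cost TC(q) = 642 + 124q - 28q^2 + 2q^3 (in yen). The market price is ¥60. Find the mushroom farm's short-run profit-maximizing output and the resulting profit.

AVC = 124 - 28q + 2q^2; min AVC = ¥26 at q = 7. Since P = ¥60 ≥ min AVC, the firm produces.
With MC = 124 - 56q + 6q^2, P = MC on the upward-sloping part at q* = 8.
TR = 60·8 = 480. TC = 642 + 224 = 866. Profit = 480 − 866 = -¥386.
Shutting down would mean losing the fixed cost of ¥642, so operating at a loss of ¥386 is better by ¥256.

Profit = -¥386 at q = 8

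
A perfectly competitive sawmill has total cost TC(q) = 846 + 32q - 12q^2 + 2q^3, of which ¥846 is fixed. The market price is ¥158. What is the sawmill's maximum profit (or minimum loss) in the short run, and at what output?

Profit = -¥62 at q = 7

AVC = 32 - 12q + 2q^2; min AVC = ¥14 at q = 3. Since P = ¥158 ≥ min AVC, the firm produces.
With MC = 32 - 24q + 6q^2, P = MC on the upward-sloping part at q* = 7.
TR = 158·7 = 1106. TC = 846 + 322 = 1168. Profit = 1106 − 1168 = -¥62.
That loss of ¥62 beats the ¥846 the firm would lose by shutting down; producing recovers ¥784 of fixed cost.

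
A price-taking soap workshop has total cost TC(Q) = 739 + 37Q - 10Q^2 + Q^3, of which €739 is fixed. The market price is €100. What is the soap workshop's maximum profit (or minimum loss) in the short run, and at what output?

Profit = -€91 at Q = 9

AVC = 37 - 10Q + Q^2 has its minimum €12 at Q = 5; price €100 clears that bar, so the firm operates.
With MC = 37 - 20Q + 3Q^2, P = MC on the upward-sloping part at Q* = 9.
TR = 100·9 = 900. TC = 739 + 252 = 991. Profit = 900 − 991 = -€91.
That loss of €91 beats the €739 the firm would lose by shutting down; producing recovers €648 of fixed cost.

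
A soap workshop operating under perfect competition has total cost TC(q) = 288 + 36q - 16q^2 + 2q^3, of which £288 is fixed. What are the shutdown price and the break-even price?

AVC = 36 - 16q + 2q^2; minimized at q = 4, giving min AVC = £4. That is the shutdown price.
ATC = 288/q + 36 - 16q + 2q^2. Setting dATC/dq = −288/q^2 − 16 + 4q = 0 gives q = 6 (since 4·6^3 − 16·6^2 = 288).
min ATC = 288/6 + 36 − 16·6 + 2·6^2 = £60. That is the break-even price.
Between these two prices the firm operates at a loss; above £60 it earns a profit.

Shutdown price = £4; break-even price = £60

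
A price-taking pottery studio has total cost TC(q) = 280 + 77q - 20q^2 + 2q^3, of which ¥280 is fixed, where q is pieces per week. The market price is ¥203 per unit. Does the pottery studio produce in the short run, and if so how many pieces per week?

Strip out fixed cost: VC = 77q - 20q^2 + 2q^3. Then AVC = 77 - 20q + 2q^2 and MC = 77 - 40q + 6q^2.
AVC is minimized where dAVC/dq = -20 + 4q = 0, at q = 5; min AVC = 77 - 20·5 + 2·5^2 = ¥27.
Since P = ¥203 ≥ min AVC = ¥27, price covers variable cost and the firm should produce.
P = MC gives -126 - 40q + 6q^2 = 0, with roots -7/3 and 9. Take the larger (rising MC): q* = 9.
Check: AVC at q = 9 is ¥59 ≤ P, so revenue covers variable cost.
Profit = P·q − TC = 203·9 − 811 = ¥1016.

Produce at q = 9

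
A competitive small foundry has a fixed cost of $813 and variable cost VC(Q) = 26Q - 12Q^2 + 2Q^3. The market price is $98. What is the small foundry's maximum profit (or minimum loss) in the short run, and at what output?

AVC = 26 - 12Q + 2Q^2 has its minimum $8 at Q = 3; price $98 clears that bar, so the firm operates.
With MC = 26 - 24Q + 6Q^2, P = MC on the upward-sloping part at Q* = 6.
TR = 98·6 = 588. TC = 813 + 156 = 969. Profit = 588 − 969 = -$381.
Shutting down would mean losing the fixed cost of $813, so operating at a loss of $381 is better by $432.

Profit = -$381 at Q = 6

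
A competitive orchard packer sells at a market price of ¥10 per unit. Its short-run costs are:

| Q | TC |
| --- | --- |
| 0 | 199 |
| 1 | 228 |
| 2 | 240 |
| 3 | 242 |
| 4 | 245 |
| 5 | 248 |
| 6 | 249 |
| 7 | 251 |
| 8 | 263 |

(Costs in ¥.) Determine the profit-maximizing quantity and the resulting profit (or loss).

Profit at each row (π = 10Q − TC): Q=0: -199; Q=1: -218; Q=2: -220; Q=3: -212; Q=4: -205; Q=5: -198; Q=6: -189; Q=7: -181; Q=8: -183.
Profit is maximized at Q = 7. AVC there is 52/7 = ¥7.43 ≤ P, so producing beats shutting down (which would give -¥199).

Q = 7; profit = -¥181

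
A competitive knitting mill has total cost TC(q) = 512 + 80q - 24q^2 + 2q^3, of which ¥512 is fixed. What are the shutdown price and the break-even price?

Shutdown price = ¥8; break-even price = ¥80

AVC = 80 - 24q + 2q^2; minimized at q = 6, giving min AVC = ¥8. That is the shutdown price.
ATC = 512/q + 80 - 24q + 2q^2. Setting dATC/dq = −512/q^2 − 24 + 4q = 0 gives q = 8 (since 4·8^3 − 24·8^2 = 512).
min ATC = 512/8 + 80 − 24·8 + 2·8^2 = ¥80. That is the break-even price.
Between these two prices the firm operates at a loss; above ¥80 it earns a profit.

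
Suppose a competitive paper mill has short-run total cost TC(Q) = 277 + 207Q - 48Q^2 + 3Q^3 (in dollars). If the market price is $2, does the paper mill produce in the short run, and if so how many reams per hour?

From TC, MC = TC'(Q) = 207 - 96Q + 9Q^2 and AVC = VC/Q = 207 - 48Q + 3Q^2.
The AVC parabola has its vertex at Q = 48/6 = 8, where AVC = 207 - 48·8 + 3·8^2 = $15.
With P < min AVC ($2 < $15), every unit sold adds to the loss.
The firm minimizes its loss by shutting down and losing only its fixed cost of $277.

Shut down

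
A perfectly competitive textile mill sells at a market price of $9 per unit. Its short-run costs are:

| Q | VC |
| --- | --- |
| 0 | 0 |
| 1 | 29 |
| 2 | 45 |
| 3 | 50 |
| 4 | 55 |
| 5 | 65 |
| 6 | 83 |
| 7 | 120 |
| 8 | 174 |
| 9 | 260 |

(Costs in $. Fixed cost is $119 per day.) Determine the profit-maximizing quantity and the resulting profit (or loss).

Q = 0 (shut down); profit = -$119

Tabulate TR − TC: Q=0: -119; Q=1: -139; Q=2: -146; Q=3: -142; Q=4: -138; Q=5: -139; Q=6: -148; Q=7: -176; Q=8: -221; Q=9: -298.
Profit is highest at Q = 0. Equivalently, the lowest AVC in the table is 65/5 ≈ $13 at Q = 5, and P = $9 falls below it — price never covers variable cost, so the firm shuts down and loses only its fixed cost.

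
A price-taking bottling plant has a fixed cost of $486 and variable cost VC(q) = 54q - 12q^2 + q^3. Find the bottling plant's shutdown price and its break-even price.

Shutdown price = $18; break-even price = $81

Shutdown price = min AVC. AVC = 54 - 12q + q^2, with vertex at q = 6 and minimum $18.
ATC = 486/q + 54 - 12q + q^2. Setting dATC/dq = −486/q^2 − 12 + 2q = 0 gives q = 9 (since 2·9^3 − 12·9^2 = 486).
min ATC = 486/9 + 54 − 12·9 + 9^2 = $81. That is the break-even price.
For $18 ≤ P < $81 the firm produces at a loss; below $18 it shuts down.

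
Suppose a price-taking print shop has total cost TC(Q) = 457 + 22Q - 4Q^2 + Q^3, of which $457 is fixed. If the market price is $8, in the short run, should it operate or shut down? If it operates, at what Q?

Strip out fixed cost: VC = 22Q - 4Q^2 + Q^3. Then AVC = 22 - 4Q + Q^2 and MC = 22 - 8Q + 3Q^2.
AVC is minimized where dAVC/dQ = -4 + 2Q = 0, at Q = 2; min AVC = 22 - 4·2 + 2^2 = $18.
P = $8 lies below min AVC = $18; no output level covers variable cost.
Shutting down limits the loss to fixed cost, $457.

Shut down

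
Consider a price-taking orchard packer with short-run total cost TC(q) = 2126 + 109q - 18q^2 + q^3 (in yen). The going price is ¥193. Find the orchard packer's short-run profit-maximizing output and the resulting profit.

AVC = 109 - 18q + q^2 has its minimum ¥28 at q = 9; price ¥193 clears that bar, so the firm operates.
With MC = 109 - 36q + 3q^2, P = MC on the upward-sloping part at q* = 14.
TR = 193·14 = 2702. TC = 2126 + 742 = 2868. Profit = 2702 − 2868 = -¥166.
By producing, the firm covers all variable cost plus ¥1960 of fixed cost; shutting down would lose the full ¥2126.

Profit = -¥166 at q = 14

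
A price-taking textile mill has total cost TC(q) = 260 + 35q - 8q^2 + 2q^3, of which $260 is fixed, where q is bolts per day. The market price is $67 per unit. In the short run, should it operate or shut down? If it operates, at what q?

Strip out fixed cost: VC = 35q - 8q^2 + 2q^3. Then AVC = 35 - 8q + 2q^2 and MC = 35 - 16q + 6q^2.
AVC hits its minimum where MC = AVC, at q = 2, giving min AVC = 35 - 8·2 + 2·2^2 = $27.
Because $67 ≥ $27, revenue can cover variable cost; the firm operates.
Set P = MC: 67 = 35 - 16q + 6q^2 → -32 - 16q + 6q^2 = 0. The roots are q = -4/3 and q = 4; the profit-maximizing output is on the rising part of MC, so q* = 4.
Check: AVC at q = 4 is $35 ≤ P, so revenue covers variable cost.
Profit = P·q − TC = 67·4 − 400 = -$132, a loss, but smaller than the $260 fixed cost the firm would lose by shutting down.

Produce at q = 4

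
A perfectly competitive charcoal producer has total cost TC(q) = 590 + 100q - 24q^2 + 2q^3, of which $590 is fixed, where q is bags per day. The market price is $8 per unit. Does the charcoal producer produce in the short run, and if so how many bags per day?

Shut down

From TC, MC = TC'(q) = 100 - 48q + 6q^2 and AVC = VC/q = 100 - 24q + 2q^2.
AVC is minimized where dAVC/dq = -24 + 4q = 0, at q = 6; min AVC = 100 - 24·6 + 2·6^2 = $28.
P = $8 lies below min AVC = $28; no output level covers variable cost.
Best response: produce nothing and absorb the $590 fixed cost.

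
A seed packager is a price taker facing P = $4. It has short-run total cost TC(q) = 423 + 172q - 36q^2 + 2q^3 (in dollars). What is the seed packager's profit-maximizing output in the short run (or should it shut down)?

Strip out fixed cost: VC = 172q - 36q^2 + 2q^3. Then AVC = 172 - 36q + 2q^2 and MC = 172 - 72q + 6q^2.
AVC hits its minimum where MC = AVC, at q = 9, giving min AVC = 172 - 36·9 + 2·9^2 = $10.
Since P = $4 < min AVC = $10, price fails to cover variable cost at any output.
Shutting down limits the loss to fixed cost, $423.

Shut down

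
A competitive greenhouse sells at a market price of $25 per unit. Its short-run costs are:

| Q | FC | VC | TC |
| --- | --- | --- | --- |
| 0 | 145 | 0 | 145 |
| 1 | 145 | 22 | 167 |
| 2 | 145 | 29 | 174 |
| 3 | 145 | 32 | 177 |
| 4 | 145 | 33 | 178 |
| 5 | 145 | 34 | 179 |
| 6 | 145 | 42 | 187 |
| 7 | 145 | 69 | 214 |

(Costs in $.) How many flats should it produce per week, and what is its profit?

Q = 6; profit = -$37

Compute π = P·Q − TC at each output: Q=0: -145; Q=1: -142; Q=2: -124; Q=3: -102; Q=4: -78; Q=5: -54; Q=6: -37; Q=7: -39.
Profit is maximized at Q = 6. AVC there is 42/6 = $7 ≤ P, so producing beats shutting down (which would give -$145).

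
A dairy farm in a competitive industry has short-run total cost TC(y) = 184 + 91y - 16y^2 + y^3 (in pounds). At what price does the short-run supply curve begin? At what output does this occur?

£27 per unit, at y = 8

The shutdown price is the minimum of AVC. VC = 91y - 16y^2 + y^3, so AVC = 91 - 16y + y^2.
dAVC/dy = -16 + 2y = 0 gives y = 8. min AVC = 91 - 16·8 + 8^2 = 27.
For P < £27 the firm produces nothing.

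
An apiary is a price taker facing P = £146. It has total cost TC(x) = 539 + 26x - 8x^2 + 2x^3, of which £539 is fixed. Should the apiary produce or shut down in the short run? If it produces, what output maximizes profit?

Produce at x = 6

Variable cost is VC = 26x - 8x^2 + 2x^3, so AVC = VC/x = 26 - 8x + 2x^2 and MC = dTC/dx = 26 - 16x + 6x^2.
AVC is minimized where dAVC/dx = -8 + 4x = 0, at x = 2; min AVC = 26 - 8·2 + 2·2^2 = £18.
Since P = £146 ≥ min AVC = £18, price covers variable cost and the firm should produce.
Solving P = MC: -120 - 16x + 6x^2 = 0 ⇒ x = -10/3 or 6. On the upward-sloping branch, x* = 6.
Check: AVC at x = 6 is £50 ≤ P, so revenue covers variable cost.
Profit = P·x − TC = 146·6 − 839 = £37.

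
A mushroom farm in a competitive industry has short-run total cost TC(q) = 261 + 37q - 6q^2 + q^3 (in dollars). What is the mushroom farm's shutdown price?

$28 per unit

The shutdown price is the minimum of AVC. VC = 37q - 6q^2 + q^3, so AVC = 37 - 6q + q^2.
At the minimum of AVC, MC = AVC. MC = 37 - 12q + 3q^2; setting MC = AVC gives 2q^2 - 6q = 0, so q = 3. min AVC = 28.
For P < $28 the firm produces nothing.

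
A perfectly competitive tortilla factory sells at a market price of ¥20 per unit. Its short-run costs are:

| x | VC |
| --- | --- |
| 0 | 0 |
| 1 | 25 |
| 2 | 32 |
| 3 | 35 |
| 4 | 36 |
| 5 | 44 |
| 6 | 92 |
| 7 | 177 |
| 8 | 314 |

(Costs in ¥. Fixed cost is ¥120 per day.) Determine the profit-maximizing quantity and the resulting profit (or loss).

x = 5; profit = -¥64

Tabulate TR − TC: x=0: -120; x=1: -125; x=2: -112; x=3: -95; x=4: -76; x=5: -64; x=6: -92; x=7: -157; x=8: -274.
Profit is maximized at x = 5. AVC there is 44/5 = ¥8.80 ≤ P, so producing beats shutting down (which would give -¥120).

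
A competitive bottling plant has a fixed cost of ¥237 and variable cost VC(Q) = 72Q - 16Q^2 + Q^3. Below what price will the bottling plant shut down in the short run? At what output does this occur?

The firm shuts down when price falls below the minimum of average variable cost. AVC = VC/Q = 72 - 16Q + Q^2.
dAVC/dQ = -16 + 2Q = 0 gives Q = 8. min AVC = 72 - 16·8 + 8^2 = 8.
So the shutdown price is ¥8.

¥8 per unit, at Q = 8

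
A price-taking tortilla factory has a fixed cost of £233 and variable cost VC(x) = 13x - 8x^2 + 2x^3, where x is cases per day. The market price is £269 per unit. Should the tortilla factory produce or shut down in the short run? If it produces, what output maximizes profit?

From TC, MC = TC'(x) = 13 - 16x + 6x^2 and AVC = VC/x = 13 - 8x + 2x^2.
AVC hits its minimum where MC = AVC, at x = 2, giving min AVC = 13 - 8·2 + 2·2^2 = £5.
Since P = £269 ≥ min AVC = £5, price covers variable cost and the firm should produce.
P = MC gives -256 - 16x + 6x^2 = 0, with roots -16/3 and 8. Take the larger (rising MC): x* = 8.
Check: AVC at x = 8 is £77 ≤ P, so revenue covers variable cost.
Profit = P·x − TC = 269·8 − 849 = £1303.

Produce at x = 8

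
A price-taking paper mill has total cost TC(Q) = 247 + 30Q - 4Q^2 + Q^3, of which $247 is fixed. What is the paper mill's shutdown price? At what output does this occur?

The firm shuts down when price falls below the minimum of average variable cost. AVC = VC/Q = 30 - 4Q + Q^2.
At the minimum of AVC, MC = AVC. MC = 30 - 8Q + 3Q^2; setting MC = AVC gives 2Q^2 - 4Q = 0, so Q = 2. min AVC = 26.
So the shutdown price is $26.

$26 per unit, at Q = 2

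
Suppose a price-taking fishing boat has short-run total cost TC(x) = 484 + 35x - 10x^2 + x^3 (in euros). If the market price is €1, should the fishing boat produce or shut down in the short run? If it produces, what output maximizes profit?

Variable cost is VC = 35x - 10x^2 + x^3, so AVC = VC/x = 35 - 10x + x^2 and MC = dTC/dx = 35 - 20x + 3x^2.
AVC is minimized where dAVC/dx = -10 + 2x = 0, at x = 5; min AVC = 35 - 10·5 + 5^2 = €10.
P = €1 lies below min AVC = €10; no output level covers variable cost.
Shutting down limits the loss to fixed cost, €484.

Shut down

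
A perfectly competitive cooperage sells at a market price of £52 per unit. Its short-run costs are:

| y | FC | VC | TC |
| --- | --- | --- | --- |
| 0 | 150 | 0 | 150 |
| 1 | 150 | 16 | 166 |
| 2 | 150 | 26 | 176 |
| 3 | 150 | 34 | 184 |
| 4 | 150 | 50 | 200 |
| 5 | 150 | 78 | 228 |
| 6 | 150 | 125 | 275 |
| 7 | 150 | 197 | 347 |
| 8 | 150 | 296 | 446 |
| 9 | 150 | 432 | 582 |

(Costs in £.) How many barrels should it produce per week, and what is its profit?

Tabulate TR − TC: y=0: -150; y=1: -114; y=2: -72; y=3: -28; y=4: 8; y=5: 32; y=6: 37; y=7: 17; y=8: -30; y=9: -114.
Profit is maximized at y = 6. AVC there is 125/6 = £20.83 ≤ P, so producing beats shutting down (which would give -£150).

y = 6; profit = £37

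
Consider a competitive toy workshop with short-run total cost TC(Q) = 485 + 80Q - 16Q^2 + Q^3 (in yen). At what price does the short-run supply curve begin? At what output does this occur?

Short-run supply begins at min AVC. From VC = 80Q - 16Q^2 + Q^3, AVC = 80 - 16Q + Q^2.
dAVC/dQ = -16 + 2Q = 0 gives Q = 8. min AVC = 80 - 16·8 + 8^2 = 16.
So the shutdown price is ¥16.

¥16 per unit, at Q = 8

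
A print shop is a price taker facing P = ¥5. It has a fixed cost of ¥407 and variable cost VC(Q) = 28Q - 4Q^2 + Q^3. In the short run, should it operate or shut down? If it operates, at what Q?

From TC, MC = TC'(Q) = 28 - 8Q + 3Q^2 and AVC = VC/Q = 28 - 4Q + Q^2.
AVC hits its minimum where MC = AVC, at Q = 2, giving min AVC = 28 - 4·2 + 2^2 = ¥24.
Since P = ¥5 < min AVC = ¥24, price fails to cover variable cost at any output.
Shutting down limits the loss to fixed cost, ¥407.

Shut down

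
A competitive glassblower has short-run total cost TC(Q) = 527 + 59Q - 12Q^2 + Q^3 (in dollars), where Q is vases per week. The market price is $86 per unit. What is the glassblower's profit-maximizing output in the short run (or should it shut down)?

Produce at Q = 9

Variable cost is VC = 59Q - 12Q^2 + Q^3, so AVC = VC/Q = 59 - 12Q + Q^2 and MC = dTC/dQ = 59 - 24Q + 3Q^2.
AVC is minimized where dAVC/dQ = -12 + 2Q = 0, at Q = 6; min AVC = 59 - 12·6 + 6^2 = $23.
P = $86 exceeds min AVC = $23, so the firm stays open.
P = MC gives -27 - 24Q + 3Q^2 = 0, with roots -1 and 9. Take the larger (rising MC): Q* = 9.
Check: AVC at Q = 9 is $32 ≤ P, so revenue covers variable cost.
Profit = P·Q − TC = 86·9 − 815 = -$41, a loss, but smaller than the $527 fixed cost the firm would lose by shutting down.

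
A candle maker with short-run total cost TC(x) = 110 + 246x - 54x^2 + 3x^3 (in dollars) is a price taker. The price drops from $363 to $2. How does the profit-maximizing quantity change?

Output falls from 13 to 0 (the firm shuts down)

MC = 246 - 108x + 9x^2; the shutdown threshold is min AVC = $3 (at x = 9).
With P = $363 above the shutdown price, P = MC gives x = 13.
At P = $2 < min AVC = $3, price no longer covers variable cost at any output, so the firm shuts down: x = 0.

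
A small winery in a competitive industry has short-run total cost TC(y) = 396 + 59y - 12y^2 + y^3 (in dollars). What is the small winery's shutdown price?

The shutdown price is the minimum of AVC. VC = 59y - 12y^2 + y^3, so AVC = 59 - 12y + y^2.
At the minimum of AVC, MC = AVC. MC = 59 - 24y + 3y^2; setting MC = AVC gives 2y^2 - 12y = 0, so y = 6. min AVC = 23.
So the shutdown price is $23.

$23 per unit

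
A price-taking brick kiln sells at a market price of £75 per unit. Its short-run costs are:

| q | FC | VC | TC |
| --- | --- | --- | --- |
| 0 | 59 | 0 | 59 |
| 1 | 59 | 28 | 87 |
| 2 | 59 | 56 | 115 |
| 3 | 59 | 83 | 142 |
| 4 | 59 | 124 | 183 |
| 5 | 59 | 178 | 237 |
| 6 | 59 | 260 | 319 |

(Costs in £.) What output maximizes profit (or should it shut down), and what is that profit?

Compute π = P·q − TC at each output: q=0: -59; q=1: -12; q=2: 35; q=3: 83; q=4: 117; q=5: 138; q=6: 131.
Profit is maximized at q = 5. AVC there is 178/5 = £35.60 ≤ P, so producing beats shutting down (which would give -£59).

q = 5; profit = £138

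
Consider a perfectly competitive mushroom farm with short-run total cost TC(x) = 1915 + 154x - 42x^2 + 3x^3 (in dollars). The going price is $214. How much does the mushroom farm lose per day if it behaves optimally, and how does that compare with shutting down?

AVC = 154 - 42x + 3x^2; min AVC = $7 at x = 7. Since P = $214 ≥ min AVC, the firm produces.
MC = 154 - 84x + 9x^2. Setting P = MC and taking the root on the rising branch gives x* = 10.
TR = 214·10 = 2140. TC = 1915 + 340 = 2255. Profit = 2140 − 2255 = -$115.
Shutting down would mean losing the fixed cost of $1915, so operating at a loss of $115 is better by $1800.

Profit = -$115 at x = 10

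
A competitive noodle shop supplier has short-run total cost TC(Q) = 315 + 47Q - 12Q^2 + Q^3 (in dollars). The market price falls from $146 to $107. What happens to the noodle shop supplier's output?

AVC = 47 - 12Q + Q^2, minimized at Q = 6 where min AVC = $11. MC = 47 - 24Q + 3Q^2.
With P = $146 above the shutdown price, P = MC gives Q = 11.
At P = $107 ≥ min AVC, set P = MC: Q = 10. The firm stays open but cuts output.

Output falls from 11 to 10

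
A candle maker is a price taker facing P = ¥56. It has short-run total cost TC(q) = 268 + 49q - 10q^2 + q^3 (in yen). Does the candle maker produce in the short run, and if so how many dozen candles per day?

Strip out fixed cost: VC = 49q - 10q^2 + q^3. Then AVC = 49 - 10q + q^2 and MC = 49 - 20q + 3q^2.
AVC hits its minimum where MC = AVC, at q = 5, giving min AVC = 49 - 10·5 + 5^2 = ¥24.
Because ¥56 ≥ ¥24, revenue can cover variable cost; the firm operates.
P = MC gives -7 - 20q + 3q^2 = 0, with roots -1/3 and 7. Take the larger (rising MC): q* = 7.
Check: AVC at q = 7 is ¥28 ≤ P, so revenue covers variable cost.
Profit = P·q − TC = 56·7 − 464 = -¥72, a loss, but smaller than the ¥268 fixed cost the firm would lose by shutting down.

Produce at q = 7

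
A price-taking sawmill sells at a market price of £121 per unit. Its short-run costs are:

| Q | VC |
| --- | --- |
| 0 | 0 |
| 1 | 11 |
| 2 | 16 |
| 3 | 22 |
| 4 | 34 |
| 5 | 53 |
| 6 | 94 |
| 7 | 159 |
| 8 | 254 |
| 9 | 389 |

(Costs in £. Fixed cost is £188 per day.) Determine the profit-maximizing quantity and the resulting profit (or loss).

Q = 8; profit = £526

Profit at each row (π = 121Q − TC): Q=0: -188; Q=1: -78; Q=2: 38; Q=3: 153; Q=4: 262; Q=5: 364; Q=6: 444; Q=7: 500; Q=8: 526; Q=9: 512.
Profit is maximized at Q = 8. AVC there is 254/8 = £31.75 ≤ P, so producing beats shutting down (which would give -£188).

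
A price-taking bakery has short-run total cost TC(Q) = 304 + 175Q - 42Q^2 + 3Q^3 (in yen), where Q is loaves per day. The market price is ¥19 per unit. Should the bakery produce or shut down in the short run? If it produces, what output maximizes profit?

Strip out fixed cost: VC = 175Q - 42Q^2 + 3Q^3. Then AVC = 175 - 42Q + 3Q^2 and MC = 175 - 84Q + 9Q^2.
AVC hits its minimum where MC = AVC, at Q = 7, giving min AVC = 175 - 42·7 + 3·7^2 = ¥28.
P = ¥19 lies below min AVC = ¥28; no output level covers variable cost.
The firm minimizes its loss by shutting down and losing only its fixed cost of ¥304.

Shut down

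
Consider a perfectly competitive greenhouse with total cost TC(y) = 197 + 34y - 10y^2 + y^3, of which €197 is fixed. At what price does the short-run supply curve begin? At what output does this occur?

€9 per unit, at y = 5

The shutdown price is the minimum of AVC. VC = 34y - 10y^2 + y^3, so AVC = 34 - 10y + y^2.
dAVC/dy = -10 + 2y = 0 gives y = 5. min AVC = 34 - 10·5 + 5^2 = 9.
So the shutdown price is €9.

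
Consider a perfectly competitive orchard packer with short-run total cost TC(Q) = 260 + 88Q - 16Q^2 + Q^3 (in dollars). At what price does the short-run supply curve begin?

$24 per unit

Short-run supply begins at min AVC. From VC = 88Q - 16Q^2 + Q^3, AVC = 88 - 16Q + Q^2.
At the minimum of AVC, MC = AVC. MC = 88 - 32Q + 3Q^2; setting MC = AVC gives 2Q^2 - 16Q = 0, so Q = 8. min AVC = 24.
For P < $24 the firm produces nothing.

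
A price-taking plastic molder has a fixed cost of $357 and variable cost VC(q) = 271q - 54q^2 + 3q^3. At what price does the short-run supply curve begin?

The firm shuts down when price falls below the minimum of average variable cost. AVC = VC/q = 271 - 54q + 3q^2.
dAVC/dq = -54 + 6q = 0 gives q = 9. min AVC = 271 - 54·9 + 3·9^2 = 28.
The firm shuts down for any P below $28.

$28 per unit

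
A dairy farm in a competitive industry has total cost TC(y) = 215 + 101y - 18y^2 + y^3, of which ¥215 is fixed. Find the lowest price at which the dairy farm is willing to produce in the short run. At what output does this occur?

¥20 per unit, at y = 9

Short-run supply begins at min AVC. From VC = 101y - 18y^2 + y^3, AVC = 101 - 18y + y^2.
At the minimum of AVC, MC = AVC. MC = 101 - 36y + 3y^2; setting MC = AVC gives 2y^2 - 18y = 0, so y = 9. min AVC = 20.
For P < ¥20 the firm produces nothing.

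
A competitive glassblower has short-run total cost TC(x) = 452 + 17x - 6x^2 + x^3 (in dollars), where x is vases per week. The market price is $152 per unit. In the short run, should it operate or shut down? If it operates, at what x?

Strip out fixed cost: VC = 17x - 6x^2 + x^3. Then AVC = 17 - 6x + x^2 and MC = 17 - 12x + 3x^2.
The AVC parabola has its vertex at x = 6/2 = 3, where AVC = 17 - 6·3 + 3^2 = $8.
Because $152 ≥ $8, revenue can cover variable cost; the firm operates.
Solving P = MC: -135 - 12x + 3x^2 = 0 ⇒ x = -5 or 9. On the upward-sloping branch, x* = 9.
Check: AVC at x = 9 is $44 ≤ P, so revenue covers variable cost.
Profit = P·x − TC = 152·9 − 848 = $520.

Produce at x = 9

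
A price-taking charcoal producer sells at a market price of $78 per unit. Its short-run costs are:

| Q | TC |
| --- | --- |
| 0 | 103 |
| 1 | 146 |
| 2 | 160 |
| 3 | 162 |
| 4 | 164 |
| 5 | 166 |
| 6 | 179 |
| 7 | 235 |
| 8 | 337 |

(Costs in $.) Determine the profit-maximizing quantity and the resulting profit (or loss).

Compute π = P·Q − TC at each output: Q=0: -103; Q=1: -68; Q=2: -4; Q=3: 72; Q=4: 148; Q=5: 224; Q=6: 289; Q=7: 311; Q=8: 287.
Profit is maximized at Q = 7. AVC there is 132/7 = $18.86 ≤ P, so producing beats shutting down (which would give -$103).

Q = 7; profit = $311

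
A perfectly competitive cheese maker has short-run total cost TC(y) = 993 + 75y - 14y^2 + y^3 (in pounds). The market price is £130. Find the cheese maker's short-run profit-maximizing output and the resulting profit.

AVC = 75 - 14y + y^2; min AVC = £26 at y = 7. Since P = £130 ≥ min AVC, the firm produces.
With MC = 75 - 28y + 3y^2, P = MC on the upward-sloping part at y* = 11.
TR = 130·11 = 1430. TC = 993 + 462 = 1455. Profit = 1430 − 1455 = -£25.
Shutting down would mean losing the fixed cost of £993, so operating at a loss of £25 is better by £968.

Profit = -£25 at y = 11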